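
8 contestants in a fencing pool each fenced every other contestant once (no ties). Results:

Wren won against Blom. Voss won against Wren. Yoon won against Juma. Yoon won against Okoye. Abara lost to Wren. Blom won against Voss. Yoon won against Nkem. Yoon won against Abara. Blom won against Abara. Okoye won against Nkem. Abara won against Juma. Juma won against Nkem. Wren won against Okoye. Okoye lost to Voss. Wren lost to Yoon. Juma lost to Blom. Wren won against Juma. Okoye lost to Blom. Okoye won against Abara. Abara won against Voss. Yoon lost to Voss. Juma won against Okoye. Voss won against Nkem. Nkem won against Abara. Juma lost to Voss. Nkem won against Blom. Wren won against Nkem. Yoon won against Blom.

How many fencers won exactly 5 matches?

Win totals: Abara 2, Okoye 2, Voss 5, Yoon 6, Nkem 2, Wren 5, Juma 2, Blom 4.
Exactly 5: Voss, Wren — 2 fencers.

2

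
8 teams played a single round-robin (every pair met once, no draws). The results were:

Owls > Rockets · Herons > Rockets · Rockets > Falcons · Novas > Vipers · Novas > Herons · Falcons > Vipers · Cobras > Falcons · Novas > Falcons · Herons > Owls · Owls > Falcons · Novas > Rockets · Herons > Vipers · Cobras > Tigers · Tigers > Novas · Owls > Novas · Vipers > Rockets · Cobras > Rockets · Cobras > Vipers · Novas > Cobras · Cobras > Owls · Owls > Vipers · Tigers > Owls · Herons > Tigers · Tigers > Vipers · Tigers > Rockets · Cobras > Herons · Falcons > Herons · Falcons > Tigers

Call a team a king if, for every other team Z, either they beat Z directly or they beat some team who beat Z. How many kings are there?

Cobras reaches everyone (king).
Tigers reaches everyone (king).
Vipers cannot reach Cobras, Tigers, Novas, Owls, Herons in two steps.
Novas reaches everyone (king).
Owls reaches everyone (king).
Falcons cannot reach Cobras in two steps.
Herons cannot reach Cobras in two steps.
Rockets cannot reach Cobras, Novas, Owls in two steps.
Kings: Cobras, Tigers, Novas, Owls — 4.

4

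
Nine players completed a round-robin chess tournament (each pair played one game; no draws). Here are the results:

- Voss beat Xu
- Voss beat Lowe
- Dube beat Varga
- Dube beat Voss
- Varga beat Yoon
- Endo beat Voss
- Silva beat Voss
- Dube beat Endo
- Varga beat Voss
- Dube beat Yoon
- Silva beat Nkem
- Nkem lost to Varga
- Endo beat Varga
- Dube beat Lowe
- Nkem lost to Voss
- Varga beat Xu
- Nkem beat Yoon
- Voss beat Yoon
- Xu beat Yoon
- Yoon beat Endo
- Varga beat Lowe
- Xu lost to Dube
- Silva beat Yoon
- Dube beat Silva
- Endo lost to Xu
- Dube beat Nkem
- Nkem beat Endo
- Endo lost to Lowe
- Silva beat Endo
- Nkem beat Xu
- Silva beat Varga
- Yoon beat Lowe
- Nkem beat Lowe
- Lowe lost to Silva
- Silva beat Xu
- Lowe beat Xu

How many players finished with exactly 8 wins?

Win totals: Lowe 2, Xu 2, Dube 8, Varga 5, Voss 4, Yoon 2, Endo 2, Silva 7, Nkem 4.
Exactly 8: Dube — 1 player.

1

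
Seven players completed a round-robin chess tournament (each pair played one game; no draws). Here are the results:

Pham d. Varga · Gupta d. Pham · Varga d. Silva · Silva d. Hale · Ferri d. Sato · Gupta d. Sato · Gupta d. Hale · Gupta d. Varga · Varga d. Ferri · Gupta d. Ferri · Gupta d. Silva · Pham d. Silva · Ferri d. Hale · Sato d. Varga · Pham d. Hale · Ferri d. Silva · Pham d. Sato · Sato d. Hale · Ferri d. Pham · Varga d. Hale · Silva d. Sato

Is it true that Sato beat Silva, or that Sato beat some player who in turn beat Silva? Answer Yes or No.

Sato did not beat Silva directly.
Sato beat Hale, Varga. Of those, Varga beat Silva.

Yes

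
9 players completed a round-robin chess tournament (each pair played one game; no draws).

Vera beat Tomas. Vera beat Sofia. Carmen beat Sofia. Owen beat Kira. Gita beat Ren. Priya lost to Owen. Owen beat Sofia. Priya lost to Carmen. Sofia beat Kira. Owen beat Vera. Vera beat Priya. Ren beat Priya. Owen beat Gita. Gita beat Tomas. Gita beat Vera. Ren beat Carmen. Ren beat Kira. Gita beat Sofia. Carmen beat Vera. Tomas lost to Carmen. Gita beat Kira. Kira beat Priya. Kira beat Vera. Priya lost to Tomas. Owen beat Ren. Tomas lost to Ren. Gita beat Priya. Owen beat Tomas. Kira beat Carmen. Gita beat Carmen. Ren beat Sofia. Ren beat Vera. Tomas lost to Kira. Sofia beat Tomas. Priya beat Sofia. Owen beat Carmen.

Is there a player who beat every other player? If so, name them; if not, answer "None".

Owen has 8 wins out of 8 opponents — a perfect record.

Owen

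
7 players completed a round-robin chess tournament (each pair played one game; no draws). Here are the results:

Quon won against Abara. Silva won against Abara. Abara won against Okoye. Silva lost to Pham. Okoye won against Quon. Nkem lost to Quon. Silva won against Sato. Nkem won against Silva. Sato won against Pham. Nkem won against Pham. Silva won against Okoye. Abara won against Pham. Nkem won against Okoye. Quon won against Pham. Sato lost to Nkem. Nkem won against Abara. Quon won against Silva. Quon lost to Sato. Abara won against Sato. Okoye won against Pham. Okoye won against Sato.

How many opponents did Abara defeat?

Abara's results: beat Okoye, Sato, Pham; lost to Silva, Nkem, Quon.
That is 3 wins.

3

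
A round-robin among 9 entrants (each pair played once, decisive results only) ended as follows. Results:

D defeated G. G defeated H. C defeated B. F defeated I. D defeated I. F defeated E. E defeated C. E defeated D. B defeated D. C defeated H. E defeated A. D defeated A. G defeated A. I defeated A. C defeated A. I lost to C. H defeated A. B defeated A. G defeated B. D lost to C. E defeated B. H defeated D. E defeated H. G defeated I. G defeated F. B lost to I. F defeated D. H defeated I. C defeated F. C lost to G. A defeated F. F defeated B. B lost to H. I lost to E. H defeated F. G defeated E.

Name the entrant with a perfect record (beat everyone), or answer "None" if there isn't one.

Highest win total is G with 7 (out of 8 possible).
G lost to D, so no entrant went undefeated.

None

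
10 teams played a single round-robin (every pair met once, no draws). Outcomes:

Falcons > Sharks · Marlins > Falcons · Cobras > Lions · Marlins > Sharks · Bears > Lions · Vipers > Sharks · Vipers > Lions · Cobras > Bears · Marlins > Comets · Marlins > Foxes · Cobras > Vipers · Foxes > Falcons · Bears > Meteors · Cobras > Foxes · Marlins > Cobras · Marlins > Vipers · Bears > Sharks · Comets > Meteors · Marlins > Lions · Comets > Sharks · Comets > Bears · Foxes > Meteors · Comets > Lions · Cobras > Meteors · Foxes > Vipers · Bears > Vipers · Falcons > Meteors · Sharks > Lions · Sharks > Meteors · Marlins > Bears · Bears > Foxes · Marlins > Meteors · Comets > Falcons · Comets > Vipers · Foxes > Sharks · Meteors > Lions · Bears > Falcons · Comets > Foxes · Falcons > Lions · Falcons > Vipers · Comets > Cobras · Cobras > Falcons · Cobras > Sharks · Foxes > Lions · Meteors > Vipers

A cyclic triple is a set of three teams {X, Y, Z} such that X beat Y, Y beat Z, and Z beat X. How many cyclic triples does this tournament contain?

1

Win totals: Bears 6, Lions 0, Falcons 4, Sharks 2, Comets 8, Cobras 7, Marlins 9, Vipers 2, Meteors 2, Foxes 5.
A team with w wins dominates both others in C(w,2) triples; summing gives 15 + 0 + 6 + 1 + 28 + 21 + 36 + 1 + 1 + 10 = 119 transitive triples.
Total triples C(10,3) = 120, so cyclic triples = 120 − 119 = 1.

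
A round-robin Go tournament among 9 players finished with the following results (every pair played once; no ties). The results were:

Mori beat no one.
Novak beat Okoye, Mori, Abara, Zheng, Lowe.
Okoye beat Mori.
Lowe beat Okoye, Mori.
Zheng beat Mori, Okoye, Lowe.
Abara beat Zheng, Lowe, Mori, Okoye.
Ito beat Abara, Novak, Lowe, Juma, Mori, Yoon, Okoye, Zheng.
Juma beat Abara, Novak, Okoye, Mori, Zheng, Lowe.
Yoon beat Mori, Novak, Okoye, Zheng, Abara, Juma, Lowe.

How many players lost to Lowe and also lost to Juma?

Lowe beat: Okoye, Mori.
Juma beat: Okoye, Lowe, Novak, Zheng, Abara, Mori.
Both beat: Okoye, Mori — 2.

2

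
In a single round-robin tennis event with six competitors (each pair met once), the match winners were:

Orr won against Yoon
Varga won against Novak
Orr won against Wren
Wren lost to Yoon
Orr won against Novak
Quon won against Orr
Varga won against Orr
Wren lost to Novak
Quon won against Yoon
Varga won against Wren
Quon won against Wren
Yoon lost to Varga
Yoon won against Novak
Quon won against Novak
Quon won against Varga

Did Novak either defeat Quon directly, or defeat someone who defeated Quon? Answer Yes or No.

No

Novak did not beat Quon directly.
Novak beat Wren, but each of them lost to Quon. No two-step path.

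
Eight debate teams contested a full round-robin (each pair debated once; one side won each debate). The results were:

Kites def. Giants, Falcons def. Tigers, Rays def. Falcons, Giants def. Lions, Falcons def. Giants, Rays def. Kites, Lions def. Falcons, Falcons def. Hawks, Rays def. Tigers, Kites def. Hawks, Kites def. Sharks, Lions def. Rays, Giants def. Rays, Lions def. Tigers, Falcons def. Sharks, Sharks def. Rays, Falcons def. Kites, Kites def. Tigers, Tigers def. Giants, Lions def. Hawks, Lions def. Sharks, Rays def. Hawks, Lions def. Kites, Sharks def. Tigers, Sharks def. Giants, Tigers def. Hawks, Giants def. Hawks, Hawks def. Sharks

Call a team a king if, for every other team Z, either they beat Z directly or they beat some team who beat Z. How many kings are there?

Hawks cannot reach Lions, Falcons, Kites in two steps.
Lions reaches everyone (king).
Falcons reaches everyone (king).
Sharks reaches everyone (king).
Tigers cannot reach Falcons, Kites in two steps.
Giants reaches everyone (king).
Kites cannot reach Falcons in two steps.
Rays cannot reach Lions in two steps.
Kings: Lions, Falcons, Sharks, Giants — 4.

4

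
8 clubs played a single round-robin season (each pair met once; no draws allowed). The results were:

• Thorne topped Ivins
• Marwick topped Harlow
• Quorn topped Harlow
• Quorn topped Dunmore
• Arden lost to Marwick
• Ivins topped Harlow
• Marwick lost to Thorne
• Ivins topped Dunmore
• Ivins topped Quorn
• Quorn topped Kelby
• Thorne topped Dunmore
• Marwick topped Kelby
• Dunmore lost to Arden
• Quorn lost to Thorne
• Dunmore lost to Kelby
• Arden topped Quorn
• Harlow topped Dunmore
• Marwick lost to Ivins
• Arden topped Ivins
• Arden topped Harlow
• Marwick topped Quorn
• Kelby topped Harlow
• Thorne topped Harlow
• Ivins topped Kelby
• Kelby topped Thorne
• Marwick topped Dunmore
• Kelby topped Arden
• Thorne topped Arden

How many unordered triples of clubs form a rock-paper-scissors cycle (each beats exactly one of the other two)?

6

Win totals: Quorn 3, Thorne 6, Kelby 4, Dunmore 0, Harlow 1, Marwick 5, Ivins 5, Arden 4.
A club with w wins dominates both others in C(w,2) triples; summing gives 3 + 15 + 6 + 0 + 0 + 10 + 10 + 6 = 50 transitive triples.
Total triples C(8,3) = 56, so cyclic triples = 56 − 50 = 6.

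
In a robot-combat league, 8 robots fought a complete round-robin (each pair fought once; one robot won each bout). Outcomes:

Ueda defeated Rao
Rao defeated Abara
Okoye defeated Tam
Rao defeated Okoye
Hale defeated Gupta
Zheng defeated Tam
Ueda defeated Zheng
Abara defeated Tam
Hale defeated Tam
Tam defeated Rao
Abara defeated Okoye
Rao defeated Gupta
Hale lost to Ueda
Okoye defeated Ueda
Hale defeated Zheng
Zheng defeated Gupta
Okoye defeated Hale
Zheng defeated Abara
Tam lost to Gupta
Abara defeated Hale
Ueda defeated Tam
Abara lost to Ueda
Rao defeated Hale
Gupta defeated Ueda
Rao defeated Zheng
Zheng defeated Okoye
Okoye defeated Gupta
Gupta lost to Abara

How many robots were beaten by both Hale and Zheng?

Hale beat: Tam, Zheng, Gupta.
Zheng beat: Tam, Okoye, Gupta, Abara.
Both beat: Tam, Gupta — 2.

2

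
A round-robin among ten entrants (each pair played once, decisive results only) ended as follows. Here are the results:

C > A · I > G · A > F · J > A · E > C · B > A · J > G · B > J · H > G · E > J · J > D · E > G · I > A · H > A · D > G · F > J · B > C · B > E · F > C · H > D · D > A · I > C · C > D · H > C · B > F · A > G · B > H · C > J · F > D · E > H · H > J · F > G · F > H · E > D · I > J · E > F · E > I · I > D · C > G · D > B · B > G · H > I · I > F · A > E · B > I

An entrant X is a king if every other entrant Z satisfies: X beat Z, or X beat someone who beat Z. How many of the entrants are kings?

A cannot reach B in two steps.
B reaches everyone (king).
C cannot reach H, I in two steps.
D reaches everyone (king).
E reaches everyone (king).
F cannot reach E in two steps.
G cannot reach A, B, C, D, E, F, H, I, J in two steps.
H reaches everyone (king).
I reaches everyone (king).
J cannot reach C, H, I in two steps.
Kings: B, D, E, H, I — 5.

5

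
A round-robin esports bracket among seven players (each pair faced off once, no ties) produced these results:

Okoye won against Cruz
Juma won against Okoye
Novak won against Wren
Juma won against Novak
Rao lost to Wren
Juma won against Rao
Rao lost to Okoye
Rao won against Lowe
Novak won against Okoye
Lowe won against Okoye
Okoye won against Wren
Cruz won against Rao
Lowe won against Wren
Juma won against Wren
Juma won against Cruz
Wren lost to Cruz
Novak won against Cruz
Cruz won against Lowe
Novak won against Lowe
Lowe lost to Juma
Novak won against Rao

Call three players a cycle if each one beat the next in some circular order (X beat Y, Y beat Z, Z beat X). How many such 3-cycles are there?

3

Win totals: Lowe 2, Wren 1, Juma 6, Okoye 3, Rao 1, Novak 5, Cruz 3.
A player with w wins dominates both others in C(w,2) triples; summing gives 1 + 0 + 15 + 3 + 0 + 10 + 3 = 32 transitive triples.
Total triples C(7,3) = 35, so cyclic triples = 35 − 32 = 3.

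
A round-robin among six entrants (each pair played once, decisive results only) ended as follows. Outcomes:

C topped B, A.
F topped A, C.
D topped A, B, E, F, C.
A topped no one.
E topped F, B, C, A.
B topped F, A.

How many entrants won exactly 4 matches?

Win totals: A 0, B 2, C 2, D 5, E 4, F 2.
Exactly 4: E — 1 entrant.

1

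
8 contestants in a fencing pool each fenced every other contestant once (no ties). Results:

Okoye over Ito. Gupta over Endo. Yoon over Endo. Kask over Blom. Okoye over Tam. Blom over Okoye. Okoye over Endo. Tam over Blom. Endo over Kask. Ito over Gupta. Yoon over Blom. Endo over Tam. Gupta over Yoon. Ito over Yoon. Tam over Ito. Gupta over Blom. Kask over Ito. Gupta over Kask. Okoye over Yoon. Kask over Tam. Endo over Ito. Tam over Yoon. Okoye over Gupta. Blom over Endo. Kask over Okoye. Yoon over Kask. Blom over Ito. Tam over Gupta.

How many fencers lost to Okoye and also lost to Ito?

2

Okoye beat: Gupta, Tam, Endo, Ito, Yoon.
Ito beat: Gupta, Yoon.
Both beat: Gupta, Yoon — 2.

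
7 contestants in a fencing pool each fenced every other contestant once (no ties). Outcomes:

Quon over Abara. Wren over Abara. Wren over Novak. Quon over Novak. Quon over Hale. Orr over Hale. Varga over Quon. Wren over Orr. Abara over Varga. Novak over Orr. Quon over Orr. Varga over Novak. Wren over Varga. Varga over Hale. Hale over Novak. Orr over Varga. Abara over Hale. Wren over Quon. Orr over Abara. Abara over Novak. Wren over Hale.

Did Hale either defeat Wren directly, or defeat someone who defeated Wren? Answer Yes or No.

No

Hale did not beat Wren directly.
Hale beat Novak, but each of them lost to Wren. No two-step path.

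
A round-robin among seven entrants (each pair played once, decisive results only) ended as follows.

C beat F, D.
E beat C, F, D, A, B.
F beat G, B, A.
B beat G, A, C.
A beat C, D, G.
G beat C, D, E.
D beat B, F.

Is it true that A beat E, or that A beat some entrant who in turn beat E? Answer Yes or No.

Yes

A did not beat E directly.
A beat C, D, G. Of those, G beat E.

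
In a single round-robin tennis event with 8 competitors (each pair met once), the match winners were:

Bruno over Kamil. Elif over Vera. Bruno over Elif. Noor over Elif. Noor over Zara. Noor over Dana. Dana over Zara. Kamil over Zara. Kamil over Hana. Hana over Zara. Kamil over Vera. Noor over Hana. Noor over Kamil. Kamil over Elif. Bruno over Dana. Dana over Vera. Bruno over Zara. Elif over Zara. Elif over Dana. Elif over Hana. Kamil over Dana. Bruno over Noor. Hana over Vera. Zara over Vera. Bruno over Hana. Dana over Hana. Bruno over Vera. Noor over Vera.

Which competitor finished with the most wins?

Bruno

Win totals: Vera 0, Kamil 5, Noor 6, Bruno 7, Elif 4, Dana 3, Hana 2, Zara 1.
Bruno leads with 7 wins (next highest: 6).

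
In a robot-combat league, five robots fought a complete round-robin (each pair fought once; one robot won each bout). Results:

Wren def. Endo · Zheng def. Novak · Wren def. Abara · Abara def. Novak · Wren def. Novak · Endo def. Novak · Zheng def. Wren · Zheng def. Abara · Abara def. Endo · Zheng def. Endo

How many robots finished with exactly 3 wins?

Win totals: Wren 3, Zheng 4, Novak 0, Abara 2, Endo 1.
Exactly 3: Wren — 1 robot.

1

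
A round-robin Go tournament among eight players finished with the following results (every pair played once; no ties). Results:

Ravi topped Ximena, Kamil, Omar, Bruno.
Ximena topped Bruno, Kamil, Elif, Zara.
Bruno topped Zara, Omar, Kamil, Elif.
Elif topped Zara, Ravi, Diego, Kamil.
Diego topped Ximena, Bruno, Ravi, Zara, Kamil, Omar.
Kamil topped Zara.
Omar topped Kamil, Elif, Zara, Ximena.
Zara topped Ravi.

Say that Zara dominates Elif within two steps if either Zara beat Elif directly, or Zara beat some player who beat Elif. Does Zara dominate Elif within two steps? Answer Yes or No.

Zara did not beat Elif directly.
Zara beat Ravi, but each of them lost to Elif. No two-step path.

No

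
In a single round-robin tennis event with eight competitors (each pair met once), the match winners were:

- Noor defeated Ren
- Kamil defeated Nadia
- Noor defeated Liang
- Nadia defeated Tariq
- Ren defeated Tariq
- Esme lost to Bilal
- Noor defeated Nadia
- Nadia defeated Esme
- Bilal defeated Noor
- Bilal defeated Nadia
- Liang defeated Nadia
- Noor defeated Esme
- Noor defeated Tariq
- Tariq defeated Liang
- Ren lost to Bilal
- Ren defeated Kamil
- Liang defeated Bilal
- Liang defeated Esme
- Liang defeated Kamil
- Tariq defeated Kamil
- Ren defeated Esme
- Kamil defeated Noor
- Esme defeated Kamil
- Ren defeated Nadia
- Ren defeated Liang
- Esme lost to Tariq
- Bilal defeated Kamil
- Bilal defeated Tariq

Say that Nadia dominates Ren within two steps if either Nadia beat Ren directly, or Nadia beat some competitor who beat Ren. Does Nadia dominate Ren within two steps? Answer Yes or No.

Nadia did not beat Ren directly.
Nadia beat Esme, Tariq, but each of them lost to Ren. No two-step path.

No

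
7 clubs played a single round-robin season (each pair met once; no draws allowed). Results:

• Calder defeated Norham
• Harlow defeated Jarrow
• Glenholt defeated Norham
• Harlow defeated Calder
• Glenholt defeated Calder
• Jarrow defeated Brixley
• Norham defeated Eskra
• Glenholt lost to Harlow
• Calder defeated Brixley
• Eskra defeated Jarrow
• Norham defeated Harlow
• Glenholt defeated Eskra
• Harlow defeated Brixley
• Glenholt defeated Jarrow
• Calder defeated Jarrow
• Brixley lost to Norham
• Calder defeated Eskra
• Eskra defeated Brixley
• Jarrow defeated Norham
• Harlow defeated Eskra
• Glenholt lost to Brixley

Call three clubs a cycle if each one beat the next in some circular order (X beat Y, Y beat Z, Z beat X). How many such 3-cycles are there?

Win totals: Jarrow 2, Harlow 5, Norham 3, Brixley 1, Glenholt 4, Calder 4, Eskra 2.
A club with w wins dominates both others in C(w,2) triples; summing gives 1 + 10 + 3 + 0 + 6 + 6 + 1 = 27 transitive triples.
Total triples C(7,3) = 35, so cyclic triples = 35 − 27 = 8.

8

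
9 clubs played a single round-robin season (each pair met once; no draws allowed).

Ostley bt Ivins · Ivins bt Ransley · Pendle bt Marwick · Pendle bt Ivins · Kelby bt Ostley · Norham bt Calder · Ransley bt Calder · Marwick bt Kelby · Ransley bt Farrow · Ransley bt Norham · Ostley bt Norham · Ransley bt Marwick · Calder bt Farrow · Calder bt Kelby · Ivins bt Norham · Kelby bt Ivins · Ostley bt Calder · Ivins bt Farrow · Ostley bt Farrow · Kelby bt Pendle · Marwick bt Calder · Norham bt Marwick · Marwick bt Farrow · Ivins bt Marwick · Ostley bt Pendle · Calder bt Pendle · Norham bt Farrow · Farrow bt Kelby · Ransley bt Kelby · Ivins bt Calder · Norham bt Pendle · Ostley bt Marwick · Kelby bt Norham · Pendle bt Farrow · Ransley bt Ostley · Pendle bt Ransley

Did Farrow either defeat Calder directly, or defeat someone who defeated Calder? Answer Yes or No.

No

Farrow did not beat Calder directly.
Farrow beat Kelby, but each of them lost to Calder. No two-step path.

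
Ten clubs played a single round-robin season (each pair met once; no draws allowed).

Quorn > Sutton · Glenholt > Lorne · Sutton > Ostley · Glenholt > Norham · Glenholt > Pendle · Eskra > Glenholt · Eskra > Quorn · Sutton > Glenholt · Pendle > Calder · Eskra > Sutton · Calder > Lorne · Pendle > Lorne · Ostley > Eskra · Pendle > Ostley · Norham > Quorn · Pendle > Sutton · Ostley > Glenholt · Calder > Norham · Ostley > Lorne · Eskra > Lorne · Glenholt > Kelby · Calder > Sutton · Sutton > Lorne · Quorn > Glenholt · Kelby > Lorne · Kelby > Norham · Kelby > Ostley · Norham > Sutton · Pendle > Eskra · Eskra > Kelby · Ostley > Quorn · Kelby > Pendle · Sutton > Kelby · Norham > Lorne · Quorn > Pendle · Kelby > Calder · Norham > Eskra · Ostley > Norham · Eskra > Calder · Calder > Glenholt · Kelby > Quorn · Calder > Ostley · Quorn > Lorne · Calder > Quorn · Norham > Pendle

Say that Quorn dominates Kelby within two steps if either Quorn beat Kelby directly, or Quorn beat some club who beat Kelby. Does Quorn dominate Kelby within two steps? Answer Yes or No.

Yes

Quorn did not beat Kelby directly.
Quorn beat Sutton, Glenholt, Lorne, Pendle. Of those, Sutton beat Kelby.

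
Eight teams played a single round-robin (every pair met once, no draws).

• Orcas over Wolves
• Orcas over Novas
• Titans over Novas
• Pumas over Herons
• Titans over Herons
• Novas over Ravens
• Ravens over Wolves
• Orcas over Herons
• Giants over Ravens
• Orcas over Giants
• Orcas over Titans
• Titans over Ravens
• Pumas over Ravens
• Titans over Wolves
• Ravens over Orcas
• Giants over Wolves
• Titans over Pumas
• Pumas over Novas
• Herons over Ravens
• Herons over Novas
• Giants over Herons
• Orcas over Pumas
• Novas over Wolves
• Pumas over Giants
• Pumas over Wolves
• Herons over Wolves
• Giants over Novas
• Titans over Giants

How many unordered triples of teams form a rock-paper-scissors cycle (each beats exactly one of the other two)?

Win totals: Giants 4, Ravens 2, Orcas 6, Herons 3, Titans 6, Pumas 5, Novas 2, Wolves 0.
A team with w wins dominates both others in C(w,2) triples; summing gives 6 + 1 + 15 + 3 + 15 + 10 + 1 + 0 = 51 transitive triples.
Total triples C(8,3) = 56, so cyclic triples = 56 − 51 = 5.

5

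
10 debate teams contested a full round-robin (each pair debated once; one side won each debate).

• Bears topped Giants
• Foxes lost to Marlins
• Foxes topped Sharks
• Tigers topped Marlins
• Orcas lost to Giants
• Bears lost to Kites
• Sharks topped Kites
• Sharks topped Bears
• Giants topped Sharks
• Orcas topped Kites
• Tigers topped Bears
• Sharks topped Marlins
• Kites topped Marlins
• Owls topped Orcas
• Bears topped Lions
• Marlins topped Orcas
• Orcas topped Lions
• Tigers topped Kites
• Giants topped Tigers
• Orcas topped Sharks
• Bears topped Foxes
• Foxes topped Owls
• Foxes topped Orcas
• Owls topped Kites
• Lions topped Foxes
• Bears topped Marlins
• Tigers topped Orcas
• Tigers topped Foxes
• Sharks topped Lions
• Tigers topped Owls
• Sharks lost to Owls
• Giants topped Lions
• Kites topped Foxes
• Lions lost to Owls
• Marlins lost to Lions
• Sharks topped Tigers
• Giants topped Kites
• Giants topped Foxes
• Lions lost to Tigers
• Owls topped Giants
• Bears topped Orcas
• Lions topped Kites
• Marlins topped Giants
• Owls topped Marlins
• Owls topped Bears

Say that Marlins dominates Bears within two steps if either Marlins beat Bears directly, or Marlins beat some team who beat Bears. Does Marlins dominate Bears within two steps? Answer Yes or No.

Marlins did not beat Bears directly.
Marlins beat Giants, Orcas, Foxes, but each of them lost to Bears. No two-step path.

No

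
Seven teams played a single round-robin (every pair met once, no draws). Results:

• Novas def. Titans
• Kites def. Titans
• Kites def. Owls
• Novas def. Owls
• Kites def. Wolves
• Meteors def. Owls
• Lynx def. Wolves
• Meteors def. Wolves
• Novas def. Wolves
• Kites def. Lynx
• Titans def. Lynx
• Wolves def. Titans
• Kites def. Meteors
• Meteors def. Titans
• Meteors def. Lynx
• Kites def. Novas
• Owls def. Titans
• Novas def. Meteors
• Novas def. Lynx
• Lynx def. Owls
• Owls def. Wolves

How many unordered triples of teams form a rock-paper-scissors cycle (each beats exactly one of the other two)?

Win totals: Novas 5, Titans 1, Meteors 4, Kites 6, Wolves 1, Lynx 2, Owls 2.
A team with w wins dominates both others in C(w,2) triples; summing gives 10 + 0 + 6 + 15 + 0 + 1 + 1 = 33 transitive triples.
Total triples C(7,3) = 35, so cyclic triples = 35 − 33 = 2.

2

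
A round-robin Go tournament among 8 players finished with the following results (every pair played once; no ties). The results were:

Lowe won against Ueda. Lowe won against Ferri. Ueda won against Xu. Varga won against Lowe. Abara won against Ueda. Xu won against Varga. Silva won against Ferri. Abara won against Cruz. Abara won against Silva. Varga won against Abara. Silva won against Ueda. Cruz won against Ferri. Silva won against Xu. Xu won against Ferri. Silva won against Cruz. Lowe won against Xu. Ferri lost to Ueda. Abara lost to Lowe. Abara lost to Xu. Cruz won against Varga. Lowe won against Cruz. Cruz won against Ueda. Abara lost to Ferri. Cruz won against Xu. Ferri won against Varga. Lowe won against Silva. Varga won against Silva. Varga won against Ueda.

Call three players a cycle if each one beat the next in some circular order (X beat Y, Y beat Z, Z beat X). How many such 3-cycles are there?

Win totals: Abara 3, Ferri 2, Silva 4, Xu 3, Cruz 4, Ueda 2, Varga 4, Lowe 6.
A player with w wins dominates both others in C(w,2) triples; summing gives 3 + 1 + 6 + 3 + 6 + 1 + 6 + 15 = 41 transitive triples.
Total triples C(8,3) = 56, so cyclic triples = 56 − 41 = 15.

15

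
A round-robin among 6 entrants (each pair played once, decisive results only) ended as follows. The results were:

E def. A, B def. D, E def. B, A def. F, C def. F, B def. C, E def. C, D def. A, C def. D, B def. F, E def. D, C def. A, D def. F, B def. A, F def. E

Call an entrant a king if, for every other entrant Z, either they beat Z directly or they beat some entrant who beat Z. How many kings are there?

3

A cannot reach B, C, D in two steps.
B reaches everyone (king).
C cannot reach B in two steps.
D cannot reach B, C in two steps.
E reaches everyone (king).
F reaches everyone (king).
Kings: B, E, F — 3.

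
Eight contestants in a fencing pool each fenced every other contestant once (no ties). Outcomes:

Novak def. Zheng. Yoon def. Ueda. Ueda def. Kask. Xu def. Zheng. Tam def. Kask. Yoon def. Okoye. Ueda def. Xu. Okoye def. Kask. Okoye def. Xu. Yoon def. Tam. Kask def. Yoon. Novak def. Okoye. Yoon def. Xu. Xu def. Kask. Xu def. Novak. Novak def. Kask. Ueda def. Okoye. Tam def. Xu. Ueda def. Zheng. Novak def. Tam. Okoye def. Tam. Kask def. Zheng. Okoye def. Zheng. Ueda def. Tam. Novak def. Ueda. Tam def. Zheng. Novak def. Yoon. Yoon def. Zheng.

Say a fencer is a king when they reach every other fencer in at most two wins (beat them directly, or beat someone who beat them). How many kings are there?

Ueda reaches everyone (king).
Okoye cannot reach Ueda in two steps.
Tam cannot reach Ueda, Okoye in two steps.
Novak reaches everyone (king).
Yoon reaches everyone (king).
Xu reaches everyone (king).
Kask cannot reach Novak in two steps.
Zheng cannot reach Ueda, Okoye, Tam, Novak, Yoon, Xu, Kask in two steps.
Kings: Ueda, Novak, Yoon, Xu — 4.

4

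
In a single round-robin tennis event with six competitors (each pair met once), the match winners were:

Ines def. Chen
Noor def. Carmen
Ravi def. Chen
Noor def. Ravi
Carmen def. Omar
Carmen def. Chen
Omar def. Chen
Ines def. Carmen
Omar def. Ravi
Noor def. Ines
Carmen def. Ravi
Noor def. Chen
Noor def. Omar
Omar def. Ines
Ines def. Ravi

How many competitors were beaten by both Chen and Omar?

Chen beat: no one.
Omar beat: Chen, Ines, Ravi.
No one was beaten by both.

0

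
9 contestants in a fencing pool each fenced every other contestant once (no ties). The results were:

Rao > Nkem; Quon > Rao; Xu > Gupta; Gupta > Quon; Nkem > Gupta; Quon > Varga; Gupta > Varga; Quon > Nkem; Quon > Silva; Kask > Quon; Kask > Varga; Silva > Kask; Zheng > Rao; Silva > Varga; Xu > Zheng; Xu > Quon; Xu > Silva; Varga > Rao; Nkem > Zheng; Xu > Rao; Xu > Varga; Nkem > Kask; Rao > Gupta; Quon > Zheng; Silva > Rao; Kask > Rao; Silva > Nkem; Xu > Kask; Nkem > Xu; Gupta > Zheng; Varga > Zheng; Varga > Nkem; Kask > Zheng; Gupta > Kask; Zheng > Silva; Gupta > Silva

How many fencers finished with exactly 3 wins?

Win totals: Nkem 4, Kask 4, Varga 3, Quon 5, Silva 4, Xu 7, Zheng 2, Rao 2, Gupta 5.
Exactly 3: Varga — 1 fencer.

1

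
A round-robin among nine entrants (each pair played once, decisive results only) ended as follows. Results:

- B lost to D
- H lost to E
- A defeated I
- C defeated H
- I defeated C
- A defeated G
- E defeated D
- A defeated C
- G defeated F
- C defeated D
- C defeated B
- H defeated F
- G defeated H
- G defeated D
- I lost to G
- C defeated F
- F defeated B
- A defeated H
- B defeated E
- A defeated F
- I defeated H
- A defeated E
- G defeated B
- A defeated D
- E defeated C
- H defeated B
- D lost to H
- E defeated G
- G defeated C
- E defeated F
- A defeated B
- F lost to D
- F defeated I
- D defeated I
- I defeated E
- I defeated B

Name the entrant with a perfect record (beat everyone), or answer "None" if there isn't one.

A has 8 wins out of 8 opponents — a perfect record.

A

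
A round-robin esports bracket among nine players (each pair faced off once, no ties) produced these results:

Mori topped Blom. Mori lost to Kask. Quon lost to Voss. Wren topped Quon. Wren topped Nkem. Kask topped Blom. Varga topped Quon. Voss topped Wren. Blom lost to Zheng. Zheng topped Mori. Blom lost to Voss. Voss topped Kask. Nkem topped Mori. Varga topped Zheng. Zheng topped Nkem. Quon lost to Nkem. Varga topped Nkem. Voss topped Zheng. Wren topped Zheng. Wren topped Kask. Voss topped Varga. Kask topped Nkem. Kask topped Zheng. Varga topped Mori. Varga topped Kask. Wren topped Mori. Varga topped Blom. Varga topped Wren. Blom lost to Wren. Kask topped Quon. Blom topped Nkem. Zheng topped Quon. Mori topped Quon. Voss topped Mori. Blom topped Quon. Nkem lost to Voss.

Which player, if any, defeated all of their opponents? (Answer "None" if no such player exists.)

Voss has 8 wins out of 8 opponents — a perfect record.

Voss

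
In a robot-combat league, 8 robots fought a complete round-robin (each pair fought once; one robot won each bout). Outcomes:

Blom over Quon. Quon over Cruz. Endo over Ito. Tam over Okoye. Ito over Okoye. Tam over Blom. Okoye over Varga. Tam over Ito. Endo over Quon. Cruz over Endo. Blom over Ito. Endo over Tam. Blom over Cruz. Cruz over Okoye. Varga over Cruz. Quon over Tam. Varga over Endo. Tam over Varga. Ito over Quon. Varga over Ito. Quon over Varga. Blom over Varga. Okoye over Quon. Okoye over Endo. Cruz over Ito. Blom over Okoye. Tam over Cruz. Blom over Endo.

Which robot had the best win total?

Blom

Win totals: Endo 3, Ito 2, Quon 3, Blom 6, Tam 5, Okoye 3, Cruz 3, Varga 3.
Blom leads with 6 wins (next highest: 5).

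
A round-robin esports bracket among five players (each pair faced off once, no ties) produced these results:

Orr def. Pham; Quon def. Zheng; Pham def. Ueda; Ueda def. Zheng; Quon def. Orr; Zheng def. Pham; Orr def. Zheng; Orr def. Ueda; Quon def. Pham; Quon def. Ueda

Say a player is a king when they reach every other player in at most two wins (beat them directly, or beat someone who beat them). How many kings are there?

Quon reaches everyone (king).
Pham cannot reach Quon, Orr in two steps.
Orr cannot reach Quon in two steps.
Zheng cannot reach Quon, Orr in two steps.
Ueda cannot reach Quon, Orr in two steps.
Kings: Quon — 1.

1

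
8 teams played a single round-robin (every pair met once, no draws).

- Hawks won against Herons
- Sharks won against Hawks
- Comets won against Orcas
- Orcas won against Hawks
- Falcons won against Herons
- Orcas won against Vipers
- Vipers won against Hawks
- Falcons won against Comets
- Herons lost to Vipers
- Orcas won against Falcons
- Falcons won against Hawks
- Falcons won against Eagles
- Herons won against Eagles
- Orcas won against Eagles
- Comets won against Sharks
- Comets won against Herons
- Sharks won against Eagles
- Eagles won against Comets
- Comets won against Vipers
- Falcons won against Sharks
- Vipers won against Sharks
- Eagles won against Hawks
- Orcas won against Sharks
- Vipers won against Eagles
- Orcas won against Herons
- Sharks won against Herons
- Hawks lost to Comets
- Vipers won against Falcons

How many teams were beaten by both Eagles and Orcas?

Eagles beat: Comets, Hawks.
Orcas beat: Sharks, Eagles, Falcons, Herons, Vipers, Hawks.
Both beat: Hawks — 1.

1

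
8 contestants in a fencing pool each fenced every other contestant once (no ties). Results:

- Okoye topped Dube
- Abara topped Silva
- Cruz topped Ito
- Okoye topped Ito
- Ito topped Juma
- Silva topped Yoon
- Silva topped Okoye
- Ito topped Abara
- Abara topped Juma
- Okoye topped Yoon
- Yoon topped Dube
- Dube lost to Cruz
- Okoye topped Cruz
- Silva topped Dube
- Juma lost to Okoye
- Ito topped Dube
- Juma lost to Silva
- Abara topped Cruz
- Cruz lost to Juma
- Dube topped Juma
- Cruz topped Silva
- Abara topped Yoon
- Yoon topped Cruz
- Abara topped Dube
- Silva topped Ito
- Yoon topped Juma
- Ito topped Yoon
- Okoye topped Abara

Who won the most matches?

Okoye

Win totals: Silva 5, Dube 1, Yoon 3, Okoye 6, Ito 4, Abara 5, Cruz 3, Juma 1.
Okoye leads with 6 wins (next highest: 5).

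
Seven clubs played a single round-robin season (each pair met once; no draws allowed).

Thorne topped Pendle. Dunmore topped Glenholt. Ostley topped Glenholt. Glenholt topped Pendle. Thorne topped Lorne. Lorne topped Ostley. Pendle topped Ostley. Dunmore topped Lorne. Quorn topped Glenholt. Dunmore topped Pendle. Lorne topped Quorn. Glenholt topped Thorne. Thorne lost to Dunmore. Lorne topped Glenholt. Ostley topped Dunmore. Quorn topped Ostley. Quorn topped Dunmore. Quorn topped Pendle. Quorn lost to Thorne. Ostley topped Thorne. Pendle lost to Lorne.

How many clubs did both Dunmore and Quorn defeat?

2

Dunmore beat: Glenholt, Thorne, Pendle, Lorne.
Quorn beat: Dunmore, Ostley, Glenholt, Pendle.
Both beat: Glenholt, Pendle — 2.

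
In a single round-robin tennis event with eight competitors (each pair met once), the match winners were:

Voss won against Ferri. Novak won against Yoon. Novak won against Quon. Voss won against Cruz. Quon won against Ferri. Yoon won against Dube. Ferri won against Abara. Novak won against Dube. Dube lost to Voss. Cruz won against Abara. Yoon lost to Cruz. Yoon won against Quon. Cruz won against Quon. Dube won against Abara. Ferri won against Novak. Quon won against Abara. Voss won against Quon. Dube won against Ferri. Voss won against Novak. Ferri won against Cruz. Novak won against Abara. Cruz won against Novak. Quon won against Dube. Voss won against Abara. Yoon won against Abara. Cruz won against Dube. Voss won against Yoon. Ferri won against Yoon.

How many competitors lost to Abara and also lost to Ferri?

0

Abara beat: no one.
Ferri beat: Cruz, Abara, Novak, Yoon.
No one was beaten by both.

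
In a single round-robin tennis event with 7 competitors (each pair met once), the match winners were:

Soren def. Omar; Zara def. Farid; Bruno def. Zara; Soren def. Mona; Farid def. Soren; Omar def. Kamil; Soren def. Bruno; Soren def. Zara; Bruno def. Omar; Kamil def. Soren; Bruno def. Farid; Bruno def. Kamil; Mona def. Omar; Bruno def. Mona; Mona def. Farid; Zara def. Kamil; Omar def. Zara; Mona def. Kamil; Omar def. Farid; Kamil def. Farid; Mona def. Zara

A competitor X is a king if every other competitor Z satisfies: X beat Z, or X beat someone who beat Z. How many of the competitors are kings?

Omar cannot reach Bruno, Mona in two steps.
Farid cannot reach Kamil in two steps.
Bruno reaches everyone (king).
Mona cannot reach Bruno in two steps.
Kamil reaches everyone (king).
Soren reaches everyone (king).
Zara cannot reach Omar, Bruno, Mona in two steps.
Kings: Bruno, Kamil, Soren — 3.

3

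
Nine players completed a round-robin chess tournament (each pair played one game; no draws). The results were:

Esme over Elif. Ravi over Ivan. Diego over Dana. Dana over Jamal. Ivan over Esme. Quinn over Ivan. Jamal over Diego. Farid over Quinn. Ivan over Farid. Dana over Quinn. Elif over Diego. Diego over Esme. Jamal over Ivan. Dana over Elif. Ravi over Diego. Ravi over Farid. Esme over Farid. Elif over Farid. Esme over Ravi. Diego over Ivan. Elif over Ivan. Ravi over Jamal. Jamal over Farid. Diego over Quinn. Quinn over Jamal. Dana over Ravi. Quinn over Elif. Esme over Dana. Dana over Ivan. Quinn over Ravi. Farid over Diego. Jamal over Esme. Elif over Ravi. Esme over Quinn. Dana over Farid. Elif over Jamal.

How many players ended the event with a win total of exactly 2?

2

Win totals: Ravi 4, Elif 5, Dana 6, Ivan 2, Farid 2, Esme 5, Diego 4, Jamal 4, Quinn 4.
Exactly 2: Ivan, Farid — 2 players.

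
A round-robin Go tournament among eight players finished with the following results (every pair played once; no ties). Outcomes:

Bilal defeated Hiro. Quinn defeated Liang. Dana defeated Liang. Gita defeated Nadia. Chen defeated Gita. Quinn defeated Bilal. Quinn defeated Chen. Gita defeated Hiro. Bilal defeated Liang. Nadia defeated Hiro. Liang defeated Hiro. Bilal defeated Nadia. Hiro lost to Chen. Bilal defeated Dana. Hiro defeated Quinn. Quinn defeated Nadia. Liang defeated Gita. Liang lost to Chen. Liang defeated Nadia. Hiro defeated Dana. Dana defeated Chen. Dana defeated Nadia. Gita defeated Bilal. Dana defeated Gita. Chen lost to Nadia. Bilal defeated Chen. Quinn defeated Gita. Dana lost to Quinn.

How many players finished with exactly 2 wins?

2

Win totals: Bilal 5, Gita 3, Dana 4, Chen 3, Quinn 6, Nadia 2, Hiro 2, Liang 3.
Exactly 2: Nadia, Hiro — 2 players.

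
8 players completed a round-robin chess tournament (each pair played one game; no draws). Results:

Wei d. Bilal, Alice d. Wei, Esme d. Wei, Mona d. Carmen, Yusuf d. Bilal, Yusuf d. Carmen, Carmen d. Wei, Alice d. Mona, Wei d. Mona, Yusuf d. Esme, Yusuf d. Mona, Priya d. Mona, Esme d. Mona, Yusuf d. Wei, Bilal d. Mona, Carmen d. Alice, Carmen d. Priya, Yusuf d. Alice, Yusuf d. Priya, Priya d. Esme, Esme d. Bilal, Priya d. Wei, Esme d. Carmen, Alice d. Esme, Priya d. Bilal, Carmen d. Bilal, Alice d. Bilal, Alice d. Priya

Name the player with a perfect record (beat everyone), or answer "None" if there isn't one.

Yusuf

Yusuf has 7 wins out of 7 opponents — a perfect record.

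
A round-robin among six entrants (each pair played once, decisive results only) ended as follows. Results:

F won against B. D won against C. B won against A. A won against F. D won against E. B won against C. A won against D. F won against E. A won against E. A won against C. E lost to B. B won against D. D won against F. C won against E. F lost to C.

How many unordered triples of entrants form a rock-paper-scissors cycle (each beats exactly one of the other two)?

Win totals: A 4, B 4, C 2, D 3, E 0, F 2.
An entrant with w wins dominates both others in C(w,2) triples; summing gives 6 + 6 + 1 + 3 + 0 + 1 = 17 transitive triples.
Total triples C(6,3) = 20, so cyclic triples = 20 − 17 = 3.

3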